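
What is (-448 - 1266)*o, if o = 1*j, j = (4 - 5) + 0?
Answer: 1714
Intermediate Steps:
j = -1 (j = -1 + 0 = -1)
o = -1 (o = 1*(-1) = -1)
(-448 - 1266)*o = (-448 - 1266)*(-1) = -1714*(-1) = 1714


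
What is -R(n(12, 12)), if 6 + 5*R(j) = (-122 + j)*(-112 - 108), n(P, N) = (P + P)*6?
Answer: 4846/5 ≈ 969.20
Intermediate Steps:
n(P, N) = 12*P (n(P, N) = (2*P)*6 = 12*P)
R(j) = 26834/5 - 44*j (R(j) = -6/5 + ((-122 + j)*(-112 - 108))/5 = -6/5 + ((-122 + j)*(-220))/5 = -6/5 + (26840 - 220*j)/5 = -6/5 + (5368 - 44*j) = 26834/5 - 44*j)
-R(n(12, 12)) = -(26834/5 - 528*12) = -(26834/5 - 44*144) = -(26834/5 - 6336) = -1*(-4846/5) = 4846/5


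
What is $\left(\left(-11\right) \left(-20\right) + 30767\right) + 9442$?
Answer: $40429$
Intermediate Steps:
$\left(\left(-11\right) \left(-20\right) + 30767\right) + 9442 = \left(220 + 30767\right) + 9442 = 30987 + 9442 = 40429$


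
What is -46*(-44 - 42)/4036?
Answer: 989/1009 ≈ 0.98018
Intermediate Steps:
-46*(-44 - 42)/4036 = -46*(-86)*(1/4036) = 3956*(1/4036) = 989/1009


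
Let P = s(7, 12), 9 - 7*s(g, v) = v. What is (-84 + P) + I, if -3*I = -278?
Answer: 173/21 ≈ 8.2381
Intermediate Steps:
s(g, v) = 9/7 - v/7
I = 278/3 (I = -⅓*(-278) = 278/3 ≈ 92.667)
P = -3/7 (P = 9/7 - ⅐*12 = 9/7 - 12/7 = -3/7 ≈ -0.42857)
(-84 + P) + I = (-84 - 3/7) + 278/3 = -591/7 + 278/3 = 173/21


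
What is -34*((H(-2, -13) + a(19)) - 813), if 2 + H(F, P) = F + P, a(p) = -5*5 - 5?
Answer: 29240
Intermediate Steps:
a(p) = -30 (a(p) = -25 - 5 = -30)
H(F, P) = -2 + F + P (H(F, P) = -2 + (F + P) = -2 + F + P)
-34*((H(-2, -13) + a(19)) - 813) = -34*(((-2 - 2 - 13) - 30) - 813) = -34*((-17 - 30) - 813) = -34*(-47 - 813) = -34*(-860) = 29240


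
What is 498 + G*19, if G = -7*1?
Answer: 365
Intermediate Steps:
G = -7
498 + G*19 = 498 - 7*19 = 498 - 133 = 365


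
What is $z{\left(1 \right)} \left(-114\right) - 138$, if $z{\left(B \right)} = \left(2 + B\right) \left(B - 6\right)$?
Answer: $1572$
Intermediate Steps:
$z{\left(B \right)} = \left(-6 + B\right) \left(2 + B\right)$ ($z{\left(B \right)} = \left(2 + B\right) \left(-6 + B\right) = \left(-6 + B\right) \left(2 + B\right)$)
$z{\left(1 \right)} \left(-114\right) - 138 = \left(-12 + 1^{2} - 4\right) \left(-114\right) - 138 = \left(-12 + 1 - 4\right) \left(-114\right) - 138 = \left(-15\right) \left(-114\right) - 138 = 1710 - 138 = 1572$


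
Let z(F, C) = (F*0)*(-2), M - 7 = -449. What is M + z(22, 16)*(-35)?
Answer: -442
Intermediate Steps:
M = -442 (M = 7 - 449 = -442)
z(F, C) = 0 (z(F, C) = 0*(-2) = 0)
M + z(22, 16)*(-35) = -442 + 0*(-35) = -442 + 0 = -442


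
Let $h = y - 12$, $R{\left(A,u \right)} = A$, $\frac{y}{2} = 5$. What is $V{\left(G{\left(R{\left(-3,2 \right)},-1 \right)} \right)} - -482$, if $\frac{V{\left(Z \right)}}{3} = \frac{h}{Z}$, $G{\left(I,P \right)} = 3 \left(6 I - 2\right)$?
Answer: $\frac{4821}{10} \approx 482.1$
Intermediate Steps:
$y = 10$ ($y = 2 \cdot 5 = 10$)
$h = -2$ ($h = 10 - 12 = -2$)
$G{\left(I,P \right)} = -6 + 18 I$ ($G{\left(I,P \right)} = 3 \left(-2 + 6 I\right) = -6 + 18 I$)
$V{\left(Z \right)} = - \frac{6}{Z}$ ($V{\left(Z \right)} = 3 \left(- \frac{2}{Z}\right) = - \frac{6}{Z}$)
$V{\left(G{\left(R{\left(-3,2 \right)},-1 \right)} \right)} - -482 = - \frac{6}{-6 + 18 \left(-3\right)} - -482 = - \frac{6}{-6 - 54} + 482 = - \frac{6}{-60} + 482 = \left(-6\right) \left(- \frac{1}{60}\right) + 482 = \frac{1}{10} + 482 = \frac{4821}{10}$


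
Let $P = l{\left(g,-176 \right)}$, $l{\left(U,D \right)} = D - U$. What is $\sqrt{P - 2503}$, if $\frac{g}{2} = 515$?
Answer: $i \sqrt{3709} \approx 60.902 i$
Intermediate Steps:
$g = 1030$ ($g = 2 \cdot 515 = 1030$)
$P = -1206$ ($P = -176 - 1030 = -1206$)
$\sqrt{P - 2503} = \sqrt{-1206 - 2503} = \sqrt{-3709} = i \sqrt{3709}$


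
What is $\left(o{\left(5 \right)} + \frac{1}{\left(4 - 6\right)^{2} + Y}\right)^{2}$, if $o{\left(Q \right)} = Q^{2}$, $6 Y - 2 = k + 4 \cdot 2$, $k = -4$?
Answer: $\frac{15876}{25} \approx 635.04$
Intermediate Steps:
$Y = 1$ ($Y = \frac{1}{3} + \frac{-4 + 4 \cdot 2}{6} = \frac{1}{3} + \frac{-4 + 8}{6} = \frac{1}{3} + \frac{1}{6} \cdot 4 = \frac{1}{3} + \frac{2}{3} = 1$)
$\left(o{\left(5 \right)} + \frac{1}{\left(4 - 6\right)^{2} + Y}\right)^{2} = \left(5^{2} + \frac{1}{\left(4 - 6\right)^{2} + 1}\right)^{2} = \left(25 + \frac{1}{\left(-2\right)^{2} + 1}\right)^{2} = \left(25 + \frac{1}{4 + 1}\right)^{2} = \left(25 + \frac{1}{5}\right)^{2} = \left(\frac{126}{5}\right)^{2} = \frac{15876}{25}$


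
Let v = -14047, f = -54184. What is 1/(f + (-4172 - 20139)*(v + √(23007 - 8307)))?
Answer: 341442433/116574246989560789 + 1701770*√3/116574246989560789 ≈ 2.9543e-9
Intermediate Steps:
1/(f + (-4172 - 20139)*(v + √(23007 - 8307))) = 1/(-54184 + (-4172 - 20139)*(-14047 + √(23007 - 8307))) = 1/(-54184 - 24311*(-14047 + √14700)) = 1/(-54184 - 24311*(-14047 + 70*√3)) = 1/(-54184 + (341496617 - 1701770*√3)) = 1/(341442433 - 1701770*√3)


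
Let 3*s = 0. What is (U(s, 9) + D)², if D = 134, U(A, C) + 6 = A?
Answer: 16384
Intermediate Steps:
s = 0 (s = (⅓)*0 = 0)
U(A, C) = -6 + A
(U(s, 9) + D)² = ((-6 + 0) + 134)² = (-6 + 134)² = 128² = 16384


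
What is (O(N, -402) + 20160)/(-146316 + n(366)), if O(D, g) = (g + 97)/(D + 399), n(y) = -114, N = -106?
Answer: -1181315/8580798 ≈ -0.13767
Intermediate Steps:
O(D, g) = (97 + g)/(399 + D)
(O(N, -402) + 20160)/(-146316 + n(366)) = ((97 - 402)/(399 - 106) + 20160)/(-146316 - 114) = (-305/293 + 20160)/(-146430) = ((1/293)*(-305) + 20160)*(-1/146430) = (-305/293 + 20160)*(-1/146430) = (5906575/293)*(-1/146430) = -1181315/8580798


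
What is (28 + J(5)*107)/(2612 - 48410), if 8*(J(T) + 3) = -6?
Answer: 1493/183192 ≈ 0.0081499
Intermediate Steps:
J(T) = -15/4 (J(T) = -3 + (⅛)*(-6) = -3 - ¾ = -15/4)
(28 + J(5)*107)/(2612 - 48410) = (28 - 15/4*107)/(2612 - 48410) = (28 - 1605/4)/(-45798) = -1493/4*(-1/45798) = 1493/183192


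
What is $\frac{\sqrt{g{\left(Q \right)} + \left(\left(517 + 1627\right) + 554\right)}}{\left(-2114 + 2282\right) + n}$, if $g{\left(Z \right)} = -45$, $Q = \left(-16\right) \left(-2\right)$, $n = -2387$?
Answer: $- \frac{\sqrt{2653}}{2219} \approx -0.023212$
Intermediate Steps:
$Q = 32$
$\frac{\sqrt{g{\left(Q \right)} + \left(\left(517 + 1627\right) + 554\right)}}{\left(-2114 + 2282\right) + n} = \frac{\sqrt{-45 + \left(\left(517 + 1627\right) + 554\right)}}{\left(-2114 + 2282\right) - 2387} = \frac{\sqrt{-45 + \left(2144 + 554\right)}}{168 - 2387} = \frac{\sqrt{-45 + 2698}}{-2219} = \sqrt{2653} \left(- \frac{1}{2219}\right) = - \frac{\sqrt{2653}}{2219}$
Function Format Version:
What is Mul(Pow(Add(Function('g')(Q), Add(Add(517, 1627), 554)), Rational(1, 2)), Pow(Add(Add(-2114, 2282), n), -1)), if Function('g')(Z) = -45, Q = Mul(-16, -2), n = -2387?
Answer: Mul(Rational(-1, 2219), Pow(2653, Rational(1, 2))) ≈ -0.023212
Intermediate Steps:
Q = 32
Mul(Pow(Add(Function('g')(Q), Add(Add(517, 1627), 554)), Rational(1, 2)), Pow(Add(Add(-2114, 2282), n), -1)) = Mul(Pow(Add(-45, Add(Add(517, 1627), 554)), Rational(1, 2)), Pow(Add(Add(-2114, 2282), -2387), -1)) = Mul(Pow(Add(-45, Add(2144, 554)), Rational(1, 2)), Pow(Add(168, -2387), -1)) = Mul(Pow(Add(-45, 2698), Rational(1, 2)), Pow(-2219, -1)) = Mul(Pow(2653, Rational(1, 2)), Rational(-1, 2219)) = Mul(Rational(-1, 2219), Pow(2653, Rational(1, 2)))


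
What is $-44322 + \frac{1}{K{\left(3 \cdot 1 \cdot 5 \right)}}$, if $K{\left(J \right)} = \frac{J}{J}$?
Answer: $-44321$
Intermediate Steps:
$K{\left(J \right)} = 1$
$-44322 + \frac{1}{K{\left(3 \cdot 1 \cdot 5 \right)}} = -44322 + 1^{-1} = -44322 + 1 = -44321$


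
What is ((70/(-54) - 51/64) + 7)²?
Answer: 71893441/2985984 ≈ 24.077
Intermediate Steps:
((70/(-54) - 51/64) + 7)² = ((70*(-1/54) - 51*1/64) + 7)² = ((-35/27 - 51/64) + 7)² = (-3617/1728 + 7)² = (8479/1728)² = 71893441/2985984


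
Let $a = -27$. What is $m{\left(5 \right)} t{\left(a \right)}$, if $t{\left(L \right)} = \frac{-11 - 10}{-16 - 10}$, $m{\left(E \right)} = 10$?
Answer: $\frac{105}{13} \approx 8.0769$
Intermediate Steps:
$t{\left(L \right)} = \frac{21}{26}$ ($t{\left(L \right)} = - \frac{21}{-26} = \left(-21\right) \left(- \frac{1}{26}\right) = \frac{21}{26}$)
$m{\left(5 \right)} t{\left(a \right)} = 10 \cdot \frac{21}{26} = \frac{105}{13}$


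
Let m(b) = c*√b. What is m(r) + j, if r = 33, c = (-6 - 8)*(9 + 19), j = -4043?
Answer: -4043 - 392*√33 ≈ -6294.9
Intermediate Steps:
c = -392 (c = -14*28 = -392)
m(b) = -392*√b
m(r) + j = -392*√33 - 4043 = -4043 - 392*√33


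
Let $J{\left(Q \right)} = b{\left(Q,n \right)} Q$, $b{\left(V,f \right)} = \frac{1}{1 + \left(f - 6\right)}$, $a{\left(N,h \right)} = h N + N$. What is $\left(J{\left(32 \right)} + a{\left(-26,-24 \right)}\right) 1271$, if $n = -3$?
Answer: $754974$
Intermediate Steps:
$a{\left(N,h \right)} = N + N h$ ($a{\left(N,h \right)} = N h + N = N + N h$)
$b{\left(V,f \right)} = \frac{1}{-5 + f}$ ($b{\left(V,f \right)} = \frac{1}{1 + \left(f - 6\right)} = \frac{1}{1 + \left(-6 + f\right)} = \frac{1}{-5 + f}$)
$J{\left(Q \right)} = - \frac{Q}{8}$ ($J{\left(Q \right)} = \frac{Q}{-5 - 3} = \frac{Q}{-8} = - \frac{Q}{8}$)
$\left(J{\left(32 \right)} + a{\left(-26,-24 \right)}\right) 1271 = \left(\left(- \frac{1}{8}\right) 32 - 26 \left(1 - 24\right)\right) 1271 = \left(-4 - -598\right) 1271 = \left(-4 + 598\right) 1271 = 594 \cdot 1271 = 754974$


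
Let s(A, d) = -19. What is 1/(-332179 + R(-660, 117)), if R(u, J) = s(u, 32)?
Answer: -1/332198 ≈ -3.0103e-6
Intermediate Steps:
R(u, J) = -19
1/(-332179 + R(-660, 117)) = 1/(-332179 - 19) = 1/(-332198) = -1/332198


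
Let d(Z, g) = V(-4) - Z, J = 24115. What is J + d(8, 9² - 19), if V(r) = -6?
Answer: 24101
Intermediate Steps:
d(Z, g) = -6 - Z
J + d(8, 9² - 19) = 24115 + (-6 - 1*8) = 24115 + (-6 - 8) = 24115 - 14 = 24101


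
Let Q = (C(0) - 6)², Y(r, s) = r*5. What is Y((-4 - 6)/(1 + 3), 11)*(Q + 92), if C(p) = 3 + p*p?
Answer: -2525/2 ≈ -1262.5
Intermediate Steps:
C(p) = 3 + p²
Y(r, s) = 5*r
Q = 9 (Q = ((3 + 0²) - 6)² = ((3 + 0) - 6)² = (3 - 6)² = (-3)² = 9)
Y((-4 - 6)/(1 + 3), 11)*(Q + 92) = (5*((-4 - 6)/(1 + 3)))*(9 + 92) = (5*(-10/4))*101 = (5*(-10*¼))*101 = (5*(-5/2))*101 = -25/2*101 = -2525/2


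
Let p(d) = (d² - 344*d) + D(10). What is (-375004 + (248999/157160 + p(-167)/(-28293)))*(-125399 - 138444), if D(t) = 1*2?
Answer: 439950843406888563679/4446527880 ≈ 9.8943e+10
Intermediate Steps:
D(t) = 2
p(d) = 2 + d² - 344*d (p(d) = (d² - 344*d) + 2 = 2 + d² - 344*d)
(-375004 + (248999/157160 + p(-167)/(-28293)))*(-125399 - 138444) = (-375004 + (248999/157160 + (2 + (-167)² - 344*(-167))/(-28293)))*(-125399 - 138444) = (-375004 + (248999*(1/157160) + (2 + 27889 + 57448)*(-1/28293)))*(-263843) = (-375004 + (248999/157160 + 85339*(-1/28293)))*(-263843) = (-375004 + (248999/157160 - 85339/28293))*(-263843) = (-375004 - 6366948533/4446527880)*(-263843) = -1667472108060053/4446527880*(-263843) = 439950843406888563679/4446527880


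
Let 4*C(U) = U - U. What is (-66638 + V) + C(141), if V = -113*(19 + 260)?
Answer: -98165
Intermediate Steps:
C(U) = 0 (C(U) = (U - U)/4 = (1/4)*0 = 0)
V = -31527 (V = -113*279 = -31527)
(-66638 + V) + C(141) = (-66638 - 31527) + 0 = -98165 + 0 = -98165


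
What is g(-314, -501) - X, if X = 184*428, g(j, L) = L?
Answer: -79253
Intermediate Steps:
X = 78752
g(-314, -501) - X = -501 - 1*78752 = -501 - 78752 = -79253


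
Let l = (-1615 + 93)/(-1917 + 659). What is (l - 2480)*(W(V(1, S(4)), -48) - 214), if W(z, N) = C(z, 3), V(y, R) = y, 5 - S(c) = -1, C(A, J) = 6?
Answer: 324305072/629 ≈ 5.1559e+5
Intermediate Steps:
S(c) = 6 (S(c) = 5 - 1*(-1) = 5 + 1 = 6)
W(z, N) = 6
l = 761/629 (l = -1522/(-1258) = -1522*(-1/1258) = 761/629 ≈ 1.2099)
(l - 2480)*(W(V(1, S(4)), -48) - 214) = (761/629 - 2480)*(6 - 214) = -1559159/629*(-208) = 324305072/629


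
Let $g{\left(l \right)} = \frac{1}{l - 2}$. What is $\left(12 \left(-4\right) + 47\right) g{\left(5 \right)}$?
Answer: $- \frac{1}{3} \approx -0.33333$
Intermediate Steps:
$g{\left(l \right)} = \frac{1}{-2 + l}$
$\left(12 \left(-4\right) + 47\right) g{\left(5 \right)} = \frac{12 \left(-4\right) + 47}{-2 + 5} = \frac{-48 + 47}{3} = \left(-1\right) \frac{1}{3} = - \frac{1}{3}$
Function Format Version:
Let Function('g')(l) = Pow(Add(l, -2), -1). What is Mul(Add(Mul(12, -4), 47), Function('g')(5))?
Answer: Rational(-1, 3) ≈ -0.33333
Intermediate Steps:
Function('g')(l) = Pow(Add(-2, l), -1)
Mul(Add(Mul(12, -4), 47), Function('g')(5)) = Mul(Add(Mul(12, -4), 47), Pow(Add(-2, 5), -1)) = Mul(Add(-48, 47), Pow(3, -1)) = Mul(-1, Rational(1, 3)) = Rational(-1, 3)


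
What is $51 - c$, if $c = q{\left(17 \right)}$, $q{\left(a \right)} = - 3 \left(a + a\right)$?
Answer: $153$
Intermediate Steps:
$q{\left(a \right)} = - 6 a$ ($q{\left(a \right)} = - 3 \cdot 2 a = - 6 a$)
$c = -102$ ($c = \left(-6\right) 17 = -102$)
$51 - c = 51 - -102 = 51 + 102 = 153$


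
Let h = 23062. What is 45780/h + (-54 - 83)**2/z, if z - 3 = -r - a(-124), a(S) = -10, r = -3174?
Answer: 289375769/36749297 ≈ 7.8743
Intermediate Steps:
z = 3187 (z = 3 + (-1*(-3174) - 1*(-10)) = 3 + (3174 + 10) = 3 + 3184 = 3187)
45780/h + (-54 - 83)**2/z = 45780/23062 + (-54 - 83)**2/3187 = 45780*(1/23062) + (-137)**2*(1/3187) = 22890/11531 + 18769*(1/3187) = 22890/11531 + 18769/3187 = 289375769/36749297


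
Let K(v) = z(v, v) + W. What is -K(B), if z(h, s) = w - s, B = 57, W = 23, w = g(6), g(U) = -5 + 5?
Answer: 34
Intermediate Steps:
g(U) = 0
w = 0
z(h, s) = -s (z(h, s) = 0 - s = -s)
K(v) = 23 - v (K(v) = -v + 23 = 23 - v)
-K(B) = -(23 - 1*57) = -(23 - 57) = -1*(-34) = 34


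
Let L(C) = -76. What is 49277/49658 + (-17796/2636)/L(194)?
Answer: 1344458855/1243535636 ≈ 1.0812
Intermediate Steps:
49277/49658 + (-17796/2636)/L(194) = 49277/49658 - 17796/2636/(-76) = 49277*(1/49658) - 17796*1/2636*(-1/76) = 49277/49658 - 4449/659*(-1/76) = 49277/49658 + 4449/50084 = 1344458855/1243535636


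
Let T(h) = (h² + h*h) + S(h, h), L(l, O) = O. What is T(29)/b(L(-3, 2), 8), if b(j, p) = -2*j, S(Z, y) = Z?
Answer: -1711/4 ≈ -427.75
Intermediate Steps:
T(h) = h + 2*h² (T(h) = (h² + h*h) + h = (h² + h²) + h = 2*h² + h = h + 2*h²)
T(29)/b(L(-3, 2), 8) = (29*(1 + 2*29))/((-2*2)) = (29*(1 + 58))/(-4) = (29*59)*(-¼) = 1711*(-¼) = -1711/4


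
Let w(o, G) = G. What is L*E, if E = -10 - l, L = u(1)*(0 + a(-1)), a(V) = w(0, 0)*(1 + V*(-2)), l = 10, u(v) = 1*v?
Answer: 0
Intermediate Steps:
u(v) = v
a(V) = 0 (a(V) = 0*(1 + V*(-2)) = 0*(1 - 2*V) = 0)
L = 0 (L = 1*(0 + 0) = 1*0 = 0)
E = -20 (E = -10 - 1*10 = -10 - 10 = -20)
L*E = 0*(-20) = 0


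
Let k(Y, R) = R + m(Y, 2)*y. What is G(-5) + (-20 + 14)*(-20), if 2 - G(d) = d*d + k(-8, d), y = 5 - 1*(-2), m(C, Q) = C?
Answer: 158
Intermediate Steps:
y = 7 (y = 5 + 2 = 7)
k(Y, R) = R + 7*Y (k(Y, R) = R + Y*7 = R + 7*Y)
G(d) = 58 - d - d² (G(d) = 2 - (d*d + (d + 7*(-8))) = 2 - (d² + (d - 56)) = 2 - (d² + (-56 + d)) = 2 - (-56 + d + d²) = 2 + (56 - d - d²) = 58 - d - d²)
G(-5) + (-20 + 14)*(-20) = (58 - 1*(-5) - 1*(-5)²) + (-20 + 14)*(-20) = (58 + 5 - 1*25) - 6*(-20) = (58 + 5 - 25) + 120 = 38 + 120 = 158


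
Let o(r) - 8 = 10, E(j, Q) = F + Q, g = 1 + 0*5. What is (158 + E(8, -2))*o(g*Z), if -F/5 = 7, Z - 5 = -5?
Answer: 2178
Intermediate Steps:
Z = 0 (Z = 5 - 5 = 0)
F = -35 (F = -5*7 = -35)
g = 1 (g = 1 + 0 = 1)
E(j, Q) = -35 + Q
o(r) = 18 (o(r) = 8 + 10 = 18)
(158 + E(8, -2))*o(g*Z) = (158 + (-35 - 2))*18 = (158 - 37)*18 = 121*18 = 2178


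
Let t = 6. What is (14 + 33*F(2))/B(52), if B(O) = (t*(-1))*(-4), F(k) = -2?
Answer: -13/6 ≈ -2.1667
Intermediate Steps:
B(O) = 24 (B(O) = (6*(-1))*(-4) = -6*(-4) = 24)
(14 + 33*F(2))/B(52) = (14 + 33*(-2))/24 = (14 - 66)*(1/24) = -52*1/24 = -13/6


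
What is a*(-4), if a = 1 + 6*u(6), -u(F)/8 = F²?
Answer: 6908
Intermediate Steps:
u(F) = -8*F²
a = -1727 (a = 1 + 6*(-8*6²) = 1 + 6*(-8*36) = 1 + 6*(-288) = 1 - 1728 = -1727)
a*(-4) = -1727*(-4) = 6908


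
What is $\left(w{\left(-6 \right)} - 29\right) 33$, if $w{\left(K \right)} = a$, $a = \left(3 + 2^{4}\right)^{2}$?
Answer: $10956$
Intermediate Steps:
$a = 361$ ($a = \left(3 + 16\right)^{2} = 19^{2} = 361$)
$w{\left(K \right)} = 361$
$\left(w{\left(-6 \right)} - 29\right) 33 = \left(361 - 29\right) 33 = 332 \cdot 33 = 10956$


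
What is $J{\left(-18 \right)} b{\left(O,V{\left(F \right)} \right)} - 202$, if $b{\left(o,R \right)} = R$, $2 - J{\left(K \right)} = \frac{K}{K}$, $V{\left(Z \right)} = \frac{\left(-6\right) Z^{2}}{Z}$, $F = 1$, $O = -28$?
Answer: $-208$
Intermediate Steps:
$V{\left(Z \right)} = - 6 Z$
$J{\left(K \right)} = 1$ ($J{\left(K \right)} = 2 - \frac{K}{K} = 2 - 1 = 1$)
$J{\left(-18 \right)} b{\left(O,V{\left(F \right)} \right)} - 202 = 1 \left(\left(-6\right) 1\right) - 202 = 1 \left(-6\right) - 202 = -6 - 202 = -208$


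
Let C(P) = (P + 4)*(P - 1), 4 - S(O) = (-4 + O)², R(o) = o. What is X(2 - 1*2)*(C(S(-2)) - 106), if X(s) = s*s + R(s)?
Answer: 0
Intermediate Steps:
S(O) = 4 - (-4 + O)²
X(s) = s + s² (X(s) = s*s + s = s² + s = s + s²)
C(P) = (-1 + P)*(4 + P) (C(P) = (4 + P)*(-1 + P) = (-1 + P)*(4 + P))
X(2 - 1*2)*(C(S(-2)) - 106) = ((2 - 1*2)*(1 + (2 - 1*2)))*((-4 + (4 - (-4 - 2)²)² + 3*(4 - (-4 - 2)²)) - 106) = ((2 - 2)*(1 + (2 - 2)))*((-4 + (4 - 1*(-6)²)² + 3*(4 - 1*(-6)²)) - 106) = (0*(1 + 0))*((-4 + (4 - 1*36)² + 3*(4 - 1*36)) - 106) = (0*1)*((-4 + (4 - 36)² + 3*(4 - 36)) - 106) = 0*((-4 + (-32)² + 3*(-32)) - 106) = 0*((-4 + 1024 - 96) - 106) = 0*(924 - 106) = 0*818 = 0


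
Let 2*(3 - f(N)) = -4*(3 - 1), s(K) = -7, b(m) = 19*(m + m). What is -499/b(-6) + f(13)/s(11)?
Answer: 271/228 ≈ 1.1886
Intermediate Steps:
b(m) = 38*m (b(m) = 19*(2*m) = 38*m)
f(N) = 7 (f(N) = 3 - (-2)*(3 - 1) = 3 - (-2)*2 = 3 - ½*(-8) = 3 + 4 = 7)
-499/b(-6) + f(13)/s(11) = -499/(38*(-6)) + 7/(-7) = -499/(-228) + 7*(-⅐) = -499*(-1/228) - 1 = 499/228 - 1 = 271/228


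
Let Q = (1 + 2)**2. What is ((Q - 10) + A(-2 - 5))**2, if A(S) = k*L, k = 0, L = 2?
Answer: 1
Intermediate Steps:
A(S) = 0 (A(S) = 0*2 = 0)
Q = 9 (Q = 3**2 = 9)
((Q - 10) + A(-2 - 5))**2 = ((9 - 10) + 0)**2 = (-1 + 0)**2 = (-1)**2 = 1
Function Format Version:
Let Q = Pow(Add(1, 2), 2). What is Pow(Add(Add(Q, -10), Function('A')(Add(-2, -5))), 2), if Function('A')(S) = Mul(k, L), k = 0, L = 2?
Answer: 1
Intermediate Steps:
Function('A')(S) = 0 (Function('A')(S) = Mul(0, 2) = 0)
Q = 9 (Q = Pow(3, 2) = 9)
Pow(Add(Add(Q, -10), Function('A')(Add(-2, -5))), 2) = Pow(Add(Add(9, -10), 0), 2) = Pow(Add(-1, 0), 2) = Pow(-1, 2) = 1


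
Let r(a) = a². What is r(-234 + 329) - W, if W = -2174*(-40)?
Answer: -77935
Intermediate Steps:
W = 86960
r(-234 + 329) - W = (-234 + 329)² - 1*86960 = 95² - 86960 = 9025 - 86960 = -77935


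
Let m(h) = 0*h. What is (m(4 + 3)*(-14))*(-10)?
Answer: 0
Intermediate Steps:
m(h) = 0
(m(4 + 3)*(-14))*(-10) = (0*(-14))*(-10) = 0*(-10) = 0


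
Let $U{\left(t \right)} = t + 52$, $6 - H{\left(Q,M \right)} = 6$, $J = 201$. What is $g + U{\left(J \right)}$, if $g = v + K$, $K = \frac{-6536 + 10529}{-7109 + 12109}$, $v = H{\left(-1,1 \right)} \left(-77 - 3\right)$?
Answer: $\frac{1268993}{5000} \approx 253.8$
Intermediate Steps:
$H{\left(Q,M \right)} = 0$ ($H{\left(Q,M \right)} = 6 - 6 = 0$)
$v = 0$ ($v = 0 \left(-77 - 3\right) = 0 \left(-80\right) = 0$)
$K = \frac{3993}{5000} \approx 0.7986$
$g = \frac{3993}{5000}$ ($g = 0 + \frac{3993}{5000} = \frac{3993}{5000} \approx 0.7986$)
$U{\left(t \right)} = 52 + t$
$g + U{\left(J \right)} = \frac{3993}{5000} + \left(52 + 201\right) = \frac{3993}{5000} + 253 = \frac{1268993}{5000}$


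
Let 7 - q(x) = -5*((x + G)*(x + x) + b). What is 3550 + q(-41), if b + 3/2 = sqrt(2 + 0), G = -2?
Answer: 42359/2 + 5*sqrt(2) ≈ 21187.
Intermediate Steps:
b = -3/2 + sqrt(2) (b = -3/2 + sqrt(2 + 0) = -3/2 + sqrt(2) ≈ -0.085786)
q(x) = -1/2 + 5*sqrt(2) + 10*x*(-2 + x) (q(x) = 7 - (-5)*((x - 2)*(x + x) + (-3/2 + sqrt(2))) = 7 - (-5)*((-2 + x)*(2*x) + (-3/2 + sqrt(2))) = 7 - (-5)*(2*x*(-2 + x) + (-3/2 + sqrt(2))) = 7 - (-5)*(-3/2 + sqrt(2) + 2*x*(-2 + x)) = 7 - (15/2 - 5*sqrt(2) - 10*x*(-2 + x)) = 7 + (-15/2 + 5*sqrt(2) + 10*x*(-2 + x)) = -1/2 + 5*sqrt(2) + 10*x*(-2 + x))
3550 + q(-41) = 3550 + (-1/2 - 20*(-41) + 5*sqrt(2) + 10*(-41)**2) = 3550 + (-1/2 + 820 + 5*sqrt(2) + 10*1681) = 3550 + (-1/2 + 820 + 5*sqrt(2) + 16810) = 3550 + (35259/2 + 5*sqrt(2)) = 42359/2 + 5*sqrt(2)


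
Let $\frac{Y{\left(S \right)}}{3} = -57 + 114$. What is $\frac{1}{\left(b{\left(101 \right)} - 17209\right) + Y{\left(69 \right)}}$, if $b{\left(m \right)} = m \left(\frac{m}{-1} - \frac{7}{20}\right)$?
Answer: $- \frac{20}{545487} \approx -3.6664 \cdot 10^{-5}$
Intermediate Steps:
$Y{\left(S \right)} = 171$ ($Y{\left(S \right)} = 3 \left(-57 + 114\right) = 3 \cdot 57 = 171$)
$b{\left(m \right)} = m \left(- \frac{7}{20} - m\right)$ ($b{\left(m \right)} = m \left(m \left(-1\right) - \frac{7}{20}\right) = m \left(- m - \frac{7}{20}\right) = m \left(- \frac{7}{20} - m\right)$)
$\frac{1}{\left(b{\left(101 \right)} - 17209\right) + Y{\left(69 \right)}} = \frac{1}{\left(\left(- \frac{1}{20}\right) 101 \left(7 + 20 \cdot 101\right) - 17209\right) + 171} = \frac{1}{\left(\left(- \frac{1}{20}\right) 101 \left(7 + 2020\right) - 17209\right) + 171} = \frac{1}{\left(\left(- \frac{1}{20}\right) 101 \cdot 2027 - 17209\right) + 171} = \frac{1}{\left(- \frac{204727}{20} - 17209\right) + 171} = \frac{1}{- \frac{548907}{20} + 171} = \frac{1}{- \frac{545487}{20}} = - \frac{20}{545487}$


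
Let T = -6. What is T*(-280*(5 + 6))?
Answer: 18480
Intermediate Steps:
T*(-280*(5 + 6)) = -(-1680)*(5 + 6) = -(-1680)*11 = -6*(-3080) = 18480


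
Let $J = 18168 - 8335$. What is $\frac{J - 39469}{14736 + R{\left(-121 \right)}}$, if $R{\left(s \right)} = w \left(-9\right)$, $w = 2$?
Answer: $- \frac{14818}{7359} \approx -2.0136$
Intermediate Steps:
$J = 9833$ ($J = 18168 - 8335 = 9833$)
$R{\left(s \right)} = -18$ ($R{\left(s \right)} = 2 \left(-9\right) = -18$)
$\frac{J - 39469}{14736 + R{\left(-121 \right)}} = \frac{9833 - 39469}{14736 - 18} = - \frac{29636}{14718} = \left(-29636\right) \frac{1}{14718} = - \frac{14818}{7359}$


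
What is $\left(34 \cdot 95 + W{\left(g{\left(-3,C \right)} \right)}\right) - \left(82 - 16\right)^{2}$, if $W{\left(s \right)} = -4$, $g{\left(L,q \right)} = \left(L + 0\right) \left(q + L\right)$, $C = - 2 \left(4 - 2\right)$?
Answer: $-1130$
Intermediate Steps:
$C = -4$ ($C = \left(-2\right) 2 = -4$)
$g{\left(L,q \right)} = L \left(L + q\right)$
$\left(34 \cdot 95 + W{\left(g{\left(-3,C \right)} \right)}\right) - \left(82 - 16\right)^{2} = \left(34 \cdot 95 - 4\right) - \left(82 - 16\right)^{2} = \left(3230 - 4\right) - 66^{2} = 3226 - 4356 = -1130$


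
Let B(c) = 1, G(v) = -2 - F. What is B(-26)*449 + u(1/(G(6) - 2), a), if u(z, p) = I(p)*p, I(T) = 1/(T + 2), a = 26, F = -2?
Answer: 6299/14 ≈ 449.93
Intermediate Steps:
G(v) = 0 (G(v) = -2 - 1*(-2) = -2 + 2 = 0)
I(T) = 1/(2 + T)
u(z, p) = p/(2 + p)
B(-26)*449 + u(1/(G(6) - 2), a) = 1*449 + 26/(2 + 26) = 449 + 26/28 = 449 + 26*(1/28) = 449 + 13/14 = 6299/14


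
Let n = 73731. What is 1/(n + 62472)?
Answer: 1/136203 ≈ 7.3420e-6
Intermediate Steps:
1/(n + 62472) = 1/(73731 + 62472) = 1/136203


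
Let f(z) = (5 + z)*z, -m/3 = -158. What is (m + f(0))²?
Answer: 224676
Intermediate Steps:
m = 474 (m = -3*(-158) = 474)
f(z) = z*(5 + z)
(m + f(0))² = (474 + 0*(5 + 0))² = (474 + 0*5)² = (474 + 0)² = 474² = 224676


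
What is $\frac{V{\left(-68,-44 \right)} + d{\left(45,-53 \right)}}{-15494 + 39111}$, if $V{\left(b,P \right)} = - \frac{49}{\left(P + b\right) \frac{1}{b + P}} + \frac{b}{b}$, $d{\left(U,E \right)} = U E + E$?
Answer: $- \frac{2}{19} \approx -0.10526$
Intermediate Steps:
$d{\left(U,E \right)} = E + E U$ ($d{\left(U,E \right)} = E U + E = E + E U$)
$V{\left(b,P \right)} = -48$ ($V{\left(b,P \right)} = - \frac{49}{\left(P + b\right) \frac{1}{P + b}} + 1 = - \frac{49}{1} + 1 = \left(-49\right) 1 + 1 = -49 + 1 = -48$)
$\frac{V{\left(-68,-44 \right)} + d{\left(45,-53 \right)}}{-15494 + 39111} = \frac{-48 - 53 \left(1 + 45\right)}{-15494 + 39111} = \frac{-48 - 2438}{23617} = \left(-48 - 2438\right) \frac{1}{23617} = \left(-2486\right) \frac{1}{23617} = - \frac{2}{19}$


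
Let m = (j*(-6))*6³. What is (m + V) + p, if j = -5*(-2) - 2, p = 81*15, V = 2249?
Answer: -6904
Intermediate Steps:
p = 1215
j = 8 (j = 10 - 2 = 8)
m = -10368 (m = (8*(-6))*6³ = -48*216 = -10368)
(m + V) + p = (-10368 + 2249) + 1215 = -8119 + 1215 = -6904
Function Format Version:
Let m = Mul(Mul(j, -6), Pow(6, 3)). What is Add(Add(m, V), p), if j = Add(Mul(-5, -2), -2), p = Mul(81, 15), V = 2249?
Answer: -6904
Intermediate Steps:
p = 1215
j = 8 (j = Add(10, -2) = 8)
m = -10368 (m = Mul(Mul(8, -6), Pow(6, 3)) = Mul(-48, 216) = -10368)
Add(Add(m, V), p) = Add(Add(-10368, 2249), 1215) = Add(-8119, 1215) = -6904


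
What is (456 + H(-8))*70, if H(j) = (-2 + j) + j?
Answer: 30660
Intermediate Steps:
H(j) = -2 + 2*j
(456 + H(-8))*70 = (456 + (-2 + 2*(-8)))*70 = (456 + (-2 - 16))*70 = (456 - 18)*70 = 438*70 = 30660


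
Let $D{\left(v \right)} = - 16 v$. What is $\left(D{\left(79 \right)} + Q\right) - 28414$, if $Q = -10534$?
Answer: $-40212$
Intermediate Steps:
$\left(D{\left(79 \right)} + Q\right) - 28414 = \left(\left(-16\right) 79 - 10534\right) - 28414 = \left(-1264 - 10534\right) - 28414 = -11798 - 28414 = -40212$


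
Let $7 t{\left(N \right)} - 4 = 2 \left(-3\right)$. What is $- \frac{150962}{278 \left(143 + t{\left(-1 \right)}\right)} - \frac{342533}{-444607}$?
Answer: $- \frac{187351191856}{61738572627} \approx -3.0346$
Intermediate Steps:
$t{\left(N \right)} = - \frac{2}{7}$ ($t{\left(N \right)} = \frac{4}{7} + \frac{2 \left(-3\right)}{7} = \frac{4}{7} + \frac{1}{7} \left(-6\right) = \frac{4}{7} - \frac{6}{7} = - \frac{2}{7}$)
$- \frac{150962}{278 \left(143 + t{\left(-1 \right)}\right)} - \frac{342533}{-444607} = - \frac{150962}{278 \left(143 - \frac{2}{7}\right)} - \frac{342533}{-444607} = - \frac{150962}{278 \cdot \frac{999}{7}} - - \frac{342533}{444607} = - \frac{150962}{\frac{277722}{7}} + \frac{342533}{444607} = \left(-150962\right) \frac{7}{277722} + \frac{342533}{444607} = - \frac{528367}{138861} + \frac{342533}{444607} = - \frac{187351191856}{61738572627}$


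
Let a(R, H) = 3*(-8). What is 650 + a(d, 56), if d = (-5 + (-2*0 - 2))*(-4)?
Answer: 626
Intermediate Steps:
d = 28 (d = (-5 + (0 - 2))*(-4) = (-5 - 2)*(-4) = -7*(-4) = 28)
a(R, H) = -24
650 + a(d, 56) = 650 - 24 = 626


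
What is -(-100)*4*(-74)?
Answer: -29600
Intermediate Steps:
-(-100)*4*(-74) = -100*(-4)*(-74) = 400*(-74) = -29600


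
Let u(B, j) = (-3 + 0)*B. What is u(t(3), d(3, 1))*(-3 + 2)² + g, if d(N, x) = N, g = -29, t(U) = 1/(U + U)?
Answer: -59/2 ≈ -29.500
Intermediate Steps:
t(U) = 1/(2*U)
u(B, j) = -3*B
u(t(3), d(3, 1))*(-3 + 2)² + g = (-3/(2*3))*(-3 + 2)² - 29 = -3/(2*3)*(-1)² - 29 = -3*⅙*1 - 29 = -½*1 - 29 = -½ - 29 = -59/2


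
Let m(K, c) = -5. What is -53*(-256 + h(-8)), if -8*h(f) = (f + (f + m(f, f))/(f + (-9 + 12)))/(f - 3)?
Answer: 5971351/440 ≈ 13571.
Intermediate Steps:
h(f) = -(f + (-5 + f)/(3 + f))/(8*(-3 + f)) (h(f) = -(f + (f - 5)/(f + (-9 + 12)))/(8*(f - 3)) = -(f + (-5 + f)/(f + 3))/(8*(-3 + f)) = -(f + (-5 + f)/(3 + f))/(8*(-3 + f)))
-53*(-256 + h(-8)) = -53*(-256 + (5 - 1*(-8)² - 4*(-8))/(8*(-9 + (-8)²))) = -53*(-256 + (5 - 1*64 + 32)/(8*(-9 + 64))) = -53*(-256 + (⅛)*(5 - 64 + 32)/55) = -53*(-256 + (⅛)*(1/55)*(-27)) = -53*(-256 - 27/440) = -53*(-112667/440) = 5971351/440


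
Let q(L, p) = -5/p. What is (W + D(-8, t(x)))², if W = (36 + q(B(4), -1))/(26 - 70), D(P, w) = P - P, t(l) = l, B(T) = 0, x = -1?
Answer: 1681/1936 ≈ 0.86829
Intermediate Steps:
D(P, w) = 0
W = -41/44 (W = (36 - 5/(-1))/(26 - 70) = (36 - 5*(-1))/(-44) = (36 + 5)*(-1/44) = 41*(-1/44) = -41/44 ≈ -0.93182)
(W + D(-8, t(x)))² = (-41/44 + 0)² = (-41/44)² = 1681/1936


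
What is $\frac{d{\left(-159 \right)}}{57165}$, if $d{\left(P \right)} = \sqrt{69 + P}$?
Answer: $\frac{i \sqrt{10}}{19055} \approx 0.00016596 i$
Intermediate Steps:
$\frac{d{\left(-159 \right)}}{57165} = \frac{\sqrt{69 - 159}}{57165} = \sqrt{-90} \cdot \frac{1}{57165} = 3 i \sqrt{10} \cdot \frac{1}{57165} = \frac{i \sqrt{10}}{19055}$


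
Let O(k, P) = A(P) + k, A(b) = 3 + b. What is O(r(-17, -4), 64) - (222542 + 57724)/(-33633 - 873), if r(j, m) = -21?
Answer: 311257/5751 ≈ 54.122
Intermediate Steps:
O(k, P) = 3 + P + k (O(k, P) = (3 + P) + k = 3 + P + k)
O(r(-17, -4), 64) - (222542 + 57724)/(-33633 - 873) = (3 + 64 - 21) - (222542 + 57724)/(-33633 - 873) = 46 - 280266/(-34506) = 46 - 280266*(-1)/34506 = 46 - 1*(-46711/5751) = 46 + 46711/5751 = 311257/5751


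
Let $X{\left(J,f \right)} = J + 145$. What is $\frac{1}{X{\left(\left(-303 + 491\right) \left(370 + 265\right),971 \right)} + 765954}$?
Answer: $\frac{1}{885479} \approx 1.1293 \cdot 10^{-6}$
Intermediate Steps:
$X{\left(J,f \right)} = 145 + J$
$\frac{1}{X{\left(\left(-303 + 491\right) \left(370 + 265\right),971 \right)} + 765954} = \frac{1}{\left(145 + \left(-303 + 491\right) \left(370 + 265\right)\right) + 765954} = \frac{1}{\left(145 + 188 \cdot 635\right) + 765954} = \frac{1}{\left(145 + 119380\right) + 765954} = \frac{1}{119525 + 765954} = \frac{1}{885479}$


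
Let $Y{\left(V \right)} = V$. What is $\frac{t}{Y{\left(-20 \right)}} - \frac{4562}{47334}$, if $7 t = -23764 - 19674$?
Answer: $\frac{73409129}{236670} \approx 310.17$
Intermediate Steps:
$t = - \frac{43438}{7}$ ($t = \frac{-23764 - 19674}{7} = \frac{1}{7} \left(-43438\right) = - \frac{43438}{7} \approx -6205.4$)
$\frac{t}{Y{\left(-20 \right)}} - \frac{4562}{47334} = - \frac{43438}{7 \left(-20\right)} - \frac{4562}{47334} = \left(- \frac{43438}{7}\right) \left(- \frac{1}{20}\right) - \frac{2281}{23667} = \frac{21719}{70} - \frac{2281}{23667} = \frac{73409129}{236670}$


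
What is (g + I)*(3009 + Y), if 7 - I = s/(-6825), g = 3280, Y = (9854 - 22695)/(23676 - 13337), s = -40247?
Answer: 139275248571376/14112735 ≈ 9.8688e+6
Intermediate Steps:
Y = -12841/10339 ≈ -1.2420
I = 7528/6825 (I = 7 - (-40247)/(-6825) = 7 - (-40247)*(-1)/6825 = 7 - 1*40247/6825 = 7 - 40247/6825 = 7528/6825 ≈ 1.1030)
(g + I)*(3009 + Y) = (3280 + 7528/6825)*(3009 - 12841/10339) = (22393528/6825)*(31097210/10339) = 139275248571376/14112735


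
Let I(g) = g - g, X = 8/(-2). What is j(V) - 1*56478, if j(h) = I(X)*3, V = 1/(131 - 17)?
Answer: -56478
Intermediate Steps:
X = -4 (X = 8*(-1/2) = -4)
I(g) = 0
V = 1/114 ≈ 0.0087719
j(h) = 0 (j(h) = 0*3 = 0)
j(V) - 1*56478 = 0 - 1*56478 = 0 - 56478 = -56478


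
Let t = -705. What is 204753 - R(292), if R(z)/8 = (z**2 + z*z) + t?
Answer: -1153831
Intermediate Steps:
R(z) = -5640 + 16*z**2 (R(z) = 8*((z**2 + z*z) - 705) = 8*((z**2 + z**2) - 705) = 8*(2*z**2 - 705) = 8*(-705 + 2*z**2) = -5640 + 16*z**2)
204753 - R(292) = 204753 - (-5640 + 16*292**2) = 204753 - (-5640 + 16*85264) = 204753 - (-5640 + 1364224) = 204753 - 1*1358584 = 204753 - 1358584 = -1153831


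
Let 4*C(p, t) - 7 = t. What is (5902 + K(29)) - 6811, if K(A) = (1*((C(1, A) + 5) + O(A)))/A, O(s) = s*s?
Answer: -25506/29 ≈ -879.52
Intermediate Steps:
C(p, t) = 7/4 + t/4
O(s) = s**2
K(A) = (27/4 + A**2 + A/4)/A (K(A) = (1*(((7/4 + A/4) + 5) + A**2))/A = (1*((27/4 + A/4) + A**2))/A = (1*(27/4 + A**2 + A/4))/A = (27/4 + A**2 + A/4)/A)
(5902 + K(29)) - 6811 = (5902 + (1/4 + 29 + (27/4)/29)) - 6811 = (5902 + (1/4 + 29 + (27/4)*(1/29))) - 6811 = (5902 + (1/4 + 29 + 27/116)) - 6811 = (5902 + 855/29) - 6811 = 172013/29 - 6811 = -25506/29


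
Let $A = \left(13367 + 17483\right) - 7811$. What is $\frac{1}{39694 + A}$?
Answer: $\frac{1}{62733} \approx 1.5941 \cdot 10^{-5}$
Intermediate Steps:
$A = 23039$ ($A = 30850 - 7811 = 23039$)
$\frac{1}{39694 + A} = \frac{1}{39694 + 23039} = \frac{1}{62733}$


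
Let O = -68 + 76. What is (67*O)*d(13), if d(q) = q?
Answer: 6968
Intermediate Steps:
O = 8
(67*O)*d(13) = (67*8)*13 = 536*13 = 6968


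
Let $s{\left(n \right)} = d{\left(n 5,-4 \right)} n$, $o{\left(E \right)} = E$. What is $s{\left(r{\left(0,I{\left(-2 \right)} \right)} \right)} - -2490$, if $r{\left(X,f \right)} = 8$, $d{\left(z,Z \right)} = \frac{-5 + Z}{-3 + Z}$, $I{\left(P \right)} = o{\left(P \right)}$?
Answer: $\frac{17502}{7} \approx 2500.3$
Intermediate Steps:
$I{\left(P \right)} = P$
$d{\left(z,Z \right)} = \frac{-5 + Z}{-3 + Z}$
$s{\left(n \right)} = \frac{9 n}{7}$ ($s{\left(n \right)} = \frac{-5 - 4}{-3 - 4} n = \frac{1}{-7} \left(-9\right) n = \left(- \frac{1}{7}\right) \left(-9\right) n = \frac{9 n}{7}$)
$s{\left(r{\left(0,I{\left(-2 \right)} \right)} \right)} - -2490 = \frac{9}{7} \cdot 8 - -2490 = \frac{72}{7} + 2490 = \frac{17502}{7}$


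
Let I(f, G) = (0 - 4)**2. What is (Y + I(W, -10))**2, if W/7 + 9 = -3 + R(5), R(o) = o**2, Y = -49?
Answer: 1089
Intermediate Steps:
W = 91 (W = -63 + 7*(-3 + 5**2) = -63 + 7*(-3 + 25) = -63 + 7*22 = -63 + 154 = 91)
I(f, G) = 16 (I(f, G) = (-4)**2 = 16)
(Y + I(W, -10))**2 = (-49 + 16)**2 = (-33)**2 = 1089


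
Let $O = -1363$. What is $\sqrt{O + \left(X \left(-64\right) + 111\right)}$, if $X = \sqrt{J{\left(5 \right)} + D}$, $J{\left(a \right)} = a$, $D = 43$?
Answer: $2 \sqrt{-313 - 64 \sqrt{3}} \approx 41.175 i$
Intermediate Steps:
$X = 4 \sqrt{3}$ ($X = \sqrt{5 + 43} = \sqrt{48} = 4 \sqrt{3} \approx 6.9282$)
$\sqrt{O + \left(X \left(-64\right) + 111\right)} = \sqrt{-1363 + \left(4 \sqrt{3} \left(-64\right) + 111\right)} = \sqrt{-1363 + \left(- 256 \sqrt{3} + 111\right)} = \sqrt{-1363 + \left(111 - 256 \sqrt{3}\right)} = \sqrt{-1252 - 256 \sqrt{3}}$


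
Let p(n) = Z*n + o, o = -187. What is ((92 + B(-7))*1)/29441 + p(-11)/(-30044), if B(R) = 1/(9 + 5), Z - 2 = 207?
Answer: 18989130/221131351 ≈ 0.085873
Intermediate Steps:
Z = 209 (Z = 2 + 207 = 209)
p(n) = -187 + 209*n (p(n) = 209*n - 187 = -187 + 209*n)
B(R) = 1/14
((92 + B(-7))*1)/29441 + p(-11)/(-30044) = ((92 + 1/14)*1)/29441 + (-187 + 209*(-11))/(-30044) = ((1289/14)*1)*(1/29441) + (-187 - 2299)*(-1/30044) = (1289/14)*(1/29441) - 2486*(-1/30044) = 1289/412174 + 1243/15022 = 18989130/221131351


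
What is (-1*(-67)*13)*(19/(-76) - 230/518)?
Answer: -626249/1036 ≈ -604.49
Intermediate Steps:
(-1*(-67)*13)*(19/(-76) - 230/518) = (67*13)*(19*(-1/76) - 230*1/518) = 871*(-¼ - 115/259) = 871*(-719/1036) = -626249/1036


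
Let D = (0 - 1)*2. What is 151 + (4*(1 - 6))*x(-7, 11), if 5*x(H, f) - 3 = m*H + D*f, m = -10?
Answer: -53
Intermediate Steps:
D = -2 (D = -1*2 = -2)
x(H, f) = ⅗ - 2*H - 2*f/5 (x(H, f) = ⅗ + (-10*H - 2*f)/5 = ⅗ + (-2*H - 2*f/5) = ⅗ - 2*H - 2*f/5)
151 + (4*(1 - 6))*x(-7, 11) = 151 + (4*(1 - 6))*(⅗ - 2*(-7) - ⅖*11) = 151 + (4*(-5))*(⅗ + 14 - 22/5) = 151 - 20*51/5 = 151 - 204 = -53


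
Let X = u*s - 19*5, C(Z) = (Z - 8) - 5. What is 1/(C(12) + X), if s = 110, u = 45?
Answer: 1/4854 ≈ 0.00020602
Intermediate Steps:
C(Z) = -13 + Z (C(Z) = (-8 + Z) - 5 = -13 + Z)
X = 4855 (X = 45*110 - 19*5 = 4950 - 95 = 4855)
1/(C(12) + X) = 1/((-13 + 12) + 4855) = 1/(-1 + 4855) = 1/4854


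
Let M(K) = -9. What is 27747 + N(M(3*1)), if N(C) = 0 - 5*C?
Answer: 27792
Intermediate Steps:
N(C) = -5*C
27747 + N(M(3*1)) = 27747 - 5*(-9) = 27747 + 45 = 27792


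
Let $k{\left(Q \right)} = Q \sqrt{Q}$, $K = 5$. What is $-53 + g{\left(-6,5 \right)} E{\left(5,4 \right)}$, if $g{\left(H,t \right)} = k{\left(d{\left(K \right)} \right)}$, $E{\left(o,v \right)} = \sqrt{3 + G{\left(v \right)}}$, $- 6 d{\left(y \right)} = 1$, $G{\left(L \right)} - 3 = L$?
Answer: $-53 - \frac{i \sqrt{15}}{18} \approx -53.0 - 0.21517 i$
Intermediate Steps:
$G{\left(L \right)} = 3 + L$
$d{\left(y \right)} = - \frac{1}{6}$ ($d{\left(y \right)} = \left(- \frac{1}{6}\right) 1 = - \frac{1}{6}$)
$E{\left(o,v \right)} = \sqrt{6 + v}$ ($E{\left(o,v \right)} = \sqrt{3 + \left(3 + v\right)} = \sqrt{6 + v}$)
$k{\left(Q \right)} = Q^{\frac{3}{2}}$
$g{\left(H,t \right)} = - \frac{i \sqrt{6}}{36}$ ($g{\left(H,t \right)} = \left(- \frac{1}{6}\right)^{\frac{3}{2}} = - \frac{i \sqrt{6}}{36}$)
$-53 + g{\left(-6,5 \right)} E{\left(5,4 \right)} = -53 + - \frac{i \sqrt{6}}{36} \sqrt{6 + 4} = -53 + - \frac{i \sqrt{6}}{36} \sqrt{10} = -53 - \frac{i \sqrt{15}}{18}$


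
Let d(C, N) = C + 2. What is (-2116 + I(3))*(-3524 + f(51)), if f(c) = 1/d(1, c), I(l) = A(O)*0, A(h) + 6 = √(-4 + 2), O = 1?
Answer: 22368236/3 ≈ 7.4561e+6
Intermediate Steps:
A(h) = -6 + I*√2 (A(h) = -6 + √(-4 + 2) = -6 + √(-2) = -6 + I*√2)
d(C, N) = 2 + C
I(l) = 0 (I(l) = (-6 + I*√2)*0 = 0)
f(c) = ⅓ (f(c) = 1/(2 + 1) = 1/3 = ⅓)
(-2116 + I(3))*(-3524 + f(51)) = (-2116 + 0)*(-3524 + ⅓) = -2116*(-10571/3) = 22368236/3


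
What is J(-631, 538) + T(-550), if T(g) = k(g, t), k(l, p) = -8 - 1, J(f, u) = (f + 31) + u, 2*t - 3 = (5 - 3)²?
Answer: -71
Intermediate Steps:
t = 7/2 (t = 3/2 + (5 - 3)²/2 = 3/2 + (½)*2² = 3/2 + (½)*4 = 3/2 + 2 = 7/2 ≈ 3.5000)
J(f, u) = 31 + f + u (J(f, u) = (31 + f) + u = 31 + f + u)
k(l, p) = -9
T(g) = -9
J(-631, 538) + T(-550) = (31 - 631 + 538) - 9 = -62 - 9 = -71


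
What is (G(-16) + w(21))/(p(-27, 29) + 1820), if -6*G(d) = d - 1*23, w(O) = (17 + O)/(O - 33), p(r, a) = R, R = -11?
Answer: 10/5427 ≈ 0.0018426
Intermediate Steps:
p(r, a) = -11
w(O) = (17 + O)/(-33 + O)
G(d) = 23/6 - d/6 (G(d) = -(d - 1*23)/6 = -(d - 23)/6 = -(-23 + d)/6 = 23/6 - d/6)
(G(-16) + w(21))/(p(-27, 29) + 1820) = ((23/6 - 1/6*(-16)) + (17 + 21)/(-33 + 21))/(-11 + 1820) = ((23/6 + 8/3) + 38/(-12))/1809 = (13/2 - 1/12*38)*(1/1809) = (13/2 - 19/6)*(1/1809) = (10/3)*(1/1809) = 10/5427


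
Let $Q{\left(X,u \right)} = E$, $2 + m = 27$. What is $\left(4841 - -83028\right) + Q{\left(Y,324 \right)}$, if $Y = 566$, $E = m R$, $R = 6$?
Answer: $88019$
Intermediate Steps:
$m = 25$ ($m = -2 + 27 = 25$)
$E = 150$ ($E = 25 \cdot 6 = 150$)
$Q{\left(X,u \right)} = 150$
$\left(4841 - -83028\right) + Q{\left(Y,324 \right)} = \left(4841 - -83028\right) + 150 = \left(4841 + 83028\right) + 150 = 87869 + 150 = 88019$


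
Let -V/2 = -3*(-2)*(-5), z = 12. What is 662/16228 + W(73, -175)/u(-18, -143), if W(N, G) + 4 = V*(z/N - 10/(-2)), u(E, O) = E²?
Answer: 47249551/47978082 ≈ 0.98482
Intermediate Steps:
V = 60 (V = -2*(-3*(-2))*(-5) = -12*(-5) = -2*(-30) = 60)
W(N, G) = 296 + 720/N (W(N, G) = -4 + 60*(12/N - 10/(-2)) = -4 + 60*(12/N - 10*(-½)) = -4 + 60*(12/N + 5) = -4 + 60*(5 + 12/N) = -4 + (300 + 720/N) = 296 + 720/N)
662/16228 + W(73, -175)/u(-18, -143) = 662/16228 + (296 + 720/73)/((-18)²) = 662*(1/16228) + (296 + 720*(1/73))/324 = 331/8114 + (296 + 720/73)*(1/324) = 331/8114 + (22328/73)*(1/324) = 331/8114 + 5582/5913 = 47249551/47978082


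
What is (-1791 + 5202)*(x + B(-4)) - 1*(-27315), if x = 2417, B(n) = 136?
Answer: 8735598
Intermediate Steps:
(-1791 + 5202)*(x + B(-4)) - 1*(-27315) = (-1791 + 5202)*(2417 + 136) - 1*(-27315) = 3411*2553 + 27315 = 8708283 + 27315 = 8735598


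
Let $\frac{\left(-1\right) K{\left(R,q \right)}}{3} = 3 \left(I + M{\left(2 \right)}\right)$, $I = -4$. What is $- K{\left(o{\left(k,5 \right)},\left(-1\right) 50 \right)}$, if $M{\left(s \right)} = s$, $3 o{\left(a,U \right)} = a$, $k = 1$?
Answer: $-18$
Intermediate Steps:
$o{\left(a,U \right)} = \frac{a}{3}$
$K{\left(R,q \right)} = 18$ ($K{\left(R,q \right)} = - 3 \cdot 3 \left(-4 + 2\right) = - 3 \cdot 3 \left(-2\right) = \left(-3\right) \left(-6\right) = 18$)
$- K{\left(o{\left(k,5 \right)},\left(-1\right) 50 \right)} = \left(-1\right) 18 = -18$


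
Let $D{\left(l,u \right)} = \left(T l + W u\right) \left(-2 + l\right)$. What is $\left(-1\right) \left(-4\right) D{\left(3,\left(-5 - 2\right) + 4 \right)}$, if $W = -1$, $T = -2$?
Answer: $-12$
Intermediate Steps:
$D{\left(l,u \right)} = \left(-2 + l\right) \left(- u - 2 l\right)$ ($D{\left(l,u \right)} = \left(- 2 l - u\right) \left(-2 + l\right) = \left(- u - 2 l\right) \left(-2 + l\right) = \left(-2 + l\right) \left(- u - 2 l\right)$)
$\left(-1\right) \left(-4\right) D{\left(3,\left(-5 - 2\right) + 4 \right)} = \left(-1\right) \left(-4\right) \left(- 2 \cdot 3^{2} + 2 \left(\left(-5 - 2\right) + 4\right) + 4 \cdot 3 - 3 \left(\left(-5 - 2\right) + 4\right)\right) = 4 \left(\left(-2\right) 9 + 2 \left(-7 + 4\right) + 12 - 3 \left(-7 + 4\right)\right) = 4 \left(-18 + 2 \left(-3\right) + 12 - 3 \left(-3\right)\right) = 4 \left(-18 - 6 + 12 + 9\right) = 4 \left(-3\right) = -12$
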